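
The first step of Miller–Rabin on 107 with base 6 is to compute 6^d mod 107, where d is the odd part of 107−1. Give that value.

106

107 − 1 = 106 = 2^1 · 53, so d = 53.
6^1 ≡ 6 (mod 107)
6^2 ≡ 6^2 = 36 ≡ 36 (mod 107)
6^4 ≡ 36^2 = 1296 ≡ 12 (mod 107)
6^8 ≡ 12^2 = 144 ≡ 37 (mod 107)
6^16 ≡ 37^2 = 1369 ≡ 85 (mod 107)
6^32 ≡ 85^2 = 7225 ≡ 56 (mod 107)
53 = 32 + 16 + 4 + 1 in binary powers of 2.
So 6^53 ≡ 56 · 85 · 12 · 6 ≡ 106 (mod 107).
Since 6^d ≡ 106 (mod 107), base 6 does not prove 107 composite.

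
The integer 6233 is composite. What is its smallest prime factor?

23

6233 is odd.
Digit sum 14, not divisible by 3.
Ends in 3: not divisible by 5.
7: 6233 = 7·890 + 3
11: 6233 = 11·566 + 7
13: 6233 = 13·479 + 6
17: 6233 = 17·366 + 11
19: 6233 = 19·328 + 1
23: 6233 = 23·271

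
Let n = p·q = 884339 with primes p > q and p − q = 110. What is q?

Since p = q + 110, we have 884339 = q(q + 110), so q² + 110q − 884339 = 0.
Discriminant: 110² + 4·884339 = 12100 + 3537356 = 3549456; √3549456 = 1884.
q = (−110 + 1884)/2 = 887, and p = q + 110 = 997.
Check: 887 · 997 = 884339.

887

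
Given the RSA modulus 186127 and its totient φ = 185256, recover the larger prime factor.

499

φ(n) = (p−1)(q−1) = n − (p+q) + 1, so p + q = 186127 − 185256 + 1 = 872.
p and q are the roots of t² − 872t + 186127 = 0.
Discriminant: 872² − 4·186127 = 760384 − 744508 = 15876; √15876 = 126.
q = (872 − 126)/2 = 373, p = (872 + 126)/2 = 499.
Check: 373 · 499 = 186127.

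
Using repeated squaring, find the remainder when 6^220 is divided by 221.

217

6^1 ≡ 6 (mod 221)
6^2 ≡ 6^2 = 36 ≡ 36 (mod 221)
6^4 ≡ 36^2 = 1296 ≡ 191 (mod 221)
6^8 ≡ 191^2 = 36481 ≡ 16 (mod 221)
6^16 ≡ 16^2 = 256 ≡ 35 (mod 221)
6^32 ≡ 35^2 = 1225 ≡ 120 (mod 221)
6^64 ≡ 120^2 = 14400 ≡ 35 (mod 221)
6^128 ≡ 35^2 = 1225 ≡ 120 (mod 221)
220 = 128 + 64 + 16 + 8 + 4 in binary powers of 2.
So 6^220 ≡ 120 · 35 · 35 · 16 · 191 ≡ 217 (mod 221).
Since 217 ≠ 1, base 6 is a Fermat witness: 221 is composite.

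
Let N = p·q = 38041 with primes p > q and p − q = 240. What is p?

349

Since p = q + 240, we have 38041 = q(q + 240), so q² + 240q − 38041 = 0.
Discriminant: 240² + 4·38041 = 57600 + 152164 = 209764; √209764 = 458.
q = (−240 + 458)/2 = 109, and p = q + 240 = 349.
Check: 109 · 349 = 38041.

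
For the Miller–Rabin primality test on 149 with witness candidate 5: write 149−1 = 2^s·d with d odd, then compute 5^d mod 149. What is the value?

149 − 1 = 148 = 2^2 · 37, so d = 37.
5^1 ≡ 5 (mod 149)
5^2 ≡ 5^2 = 25 ≡ 25 (mod 149)
5^4 ≡ 25^2 = 625 ≡ 29 (mod 149)
5^8 ≡ 29^2 = 841 ≡ 96 (mod 149)
5^16 ≡ 96^2 = 9216 ≡ 127 (mod 149)
5^32 ≡ 127^2 = 16129 ≡ 37 (mod 149)
37 = 32 + 4 + 1 in binary powers of 2.
So 5^37 ≡ 37 · 29 · 5 ≡ 1 (mod 149).
Since 5^d ≡ 1 (mod 149), base 5 does not prove 149 composite.

1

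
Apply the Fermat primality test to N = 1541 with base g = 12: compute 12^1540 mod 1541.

12^1 ≡ 12 (mod 1541)
12^2 ≡ 12^2 = 144 ≡ 144 (mod 1541)
12^4 ≡ 144^2 = 20736 ≡ 703 (mod 1541)
12^8 ≡ 703^2 = 494209 ≡ 1089 (mod 1541)
12^16 ≡ 1089^2 = 1185921 ≡ 892 (mod 1541)
12^32 ≡ 892^2 = 795664 ≡ 508 (mod 1541)
12^64 ≡ 508^2 = 258064 ≡ 717 (mod 1541)
12^128 ≡ 717^2 = 514089 ≡ 936 (mod 1541)
12^256 ≡ 936^2 = 876096 ≡ 808 (mod 1541)
12^512 ≡ 808^2 = 652864 ≡ 1021 (mod 1541)
12^1024 ≡ 1021^2 = 1042441 ≡ 725 (mod 1541)
1540 = 1024 + 512 + 4 in binary powers of 2.
So 12^1540 ≡ 725 · 1021 · 703 ≡ 967 (mod 1541).
Since 967 ≠ 1, base 12 is a Fermat witness: 1541 is composite.

967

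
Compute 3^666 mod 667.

3^1 ≡ 3 (mod 667)
3^2 ≡ 3^2 = 9 ≡ 9 (mod 667)
3^4 ≡ 9^2 = 81 ≡ 81 (mod 667)
3^8 ≡ 81^2 = 6561 ≡ 558 (mod 667)
3^16 ≡ 558^2 = 311364 ≡ 542 (mod 667)
3^32 ≡ 542^2 = 293764 ≡ 284 (mod 667)
3^64 ≡ 284^2 = 80656 ≡ 616 (mod 667)
3^128 ≡ 616^2 = 379456 ≡ 600 (mod 667)
3^256 ≡ 600^2 = 360000 ≡ 487 (mod 667)
3^512 ≡ 487^2 = 237169 ≡ 384 (mod 667)
666 = 512 + 128 + 16 + 8 + 2 in binary powers of 2.
So 3^666 ≡ 384 · 600 · 542 · 558 · 9 ≡ 660 (mod 667).
Since 660 ≠ 1, base 3 is a Fermat witness: 667 is composite.

660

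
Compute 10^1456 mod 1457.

10^1 ≡ 10 (mod 1457)
10^2 ≡ 10^2 = 100 ≡ 100 (mod 1457)
10^4 ≡ 100^2 = 10000 ≡ 1258 (mod 1457)
10^8 ≡ 1258^2 = 1582564 ≡ 262 (mod 1457)
10^16 ≡ 262^2 = 68644 ≡ 165 (mod 1457)
10^32 ≡ 165^2 = 27225 ≡ 999 (mod 1457)
10^64 ≡ 999^2 = 998001 ≡ 1413 (mod 1457)
10^128 ≡ 1413^2 = 1996569 ≡ 479 (mod 1457)
10^256 ≡ 479^2 = 229441 ≡ 692 (mod 1457)
10^512 ≡ 692^2 = 478864 ≡ 968 (mod 1457)
10^1024 ≡ 968^2 = 937024 ≡ 173 (mod 1457)
1456 = 1024 + 256 + 128 + 32 + 16 in binary powers of 2.
So 10^1456 ≡ 173 · 692 · 479 · 999 · 165 ≡ 754 (mod 1457).
Since 754 ≠ 1, base 10 is a Fermat witness: 1457 is composite.

754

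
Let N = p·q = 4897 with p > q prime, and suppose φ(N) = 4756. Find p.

φ(n) = (p−1)(q−1) = n − (p+q) + 1, so p + q = 4897 − 4756 + 1 = 142.
p and q are the roots of t² − 142t + 4897 = 0.
Discriminant: 142² − 4·4897 = 20164 − 19588 = 576; √576 = 24.
q = (142 − 24)/2 = 59, p = (142 + 24)/2 = 83.
Check: 59 · 83 = 4897.

83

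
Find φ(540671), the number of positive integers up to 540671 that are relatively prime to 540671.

515160

Factor: 540671 = 31 · 107 · 163.
φ(540671) = (31−1) · (107−1) · (163−1) = 30 · 106 · 162 = 515160.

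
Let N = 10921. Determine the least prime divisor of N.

10921 is odd.
Digit sum 13, not divisible by 3.
Ends in 1: not divisible by 5.
7: 10921 = 7·1560 + 1
11: 10921 = 11·992 + 9
13: 10921 = 13·840 + 1
17: 10921 = 17·642 + 7
19: 10921 = 19·574 + 15
23: 10921 = 23·474 + 19
29: 10921 = 29·376 + 17
31: 10921 = 31·352 + 9
37: 10921 = 37·295 + 6
41: 10921 = 41·266 + 15
43: 10921 = 43·253 + 42
47: 10921 = 47·232 + 17
53: 10921 = 53·206 + 3
59: 10921 = 59·185 + 6
61: 10921 = 61·179 + 2
67: 10921 = 67·163

67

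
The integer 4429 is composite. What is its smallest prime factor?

4429 is odd.
Digit sum 19, not divisible by 3.
Ends in 9: not divisible by 5.
7: 4429 = 7·632 + 5
11: 4429 = 11·402 + 7
13: 4429 = 13·340 + 9
17: 4429 = 17·260 + 9
19: 4429 = 19·233 + 2
23: 4429 = 23·192 + 13
29: 4429 = 29·152 + 21
31: 4429 = 31·142 + 27
37: 4429 = 37·119 + 26
41: 4429 = 41·108 + 1
43: 4429 = 43·103

43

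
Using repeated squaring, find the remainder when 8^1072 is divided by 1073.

8^1 ≡ 8 (mod 1073)
8^2 ≡ 8^2 = 64 ≡ 64 (mod 1073)
8^4 ≡ 64^2 = 4096 ≡ 877 (mod 1073)
8^8 ≡ 877^2 = 769129 ≡ 861 (mod 1073)
8^16 ≡ 861^2 = 741321 ≡ 951 (mod 1073)
8^32 ≡ 951^2 = 904401 ≡ 935 (mod 1073)
8^64 ≡ 935^2 = 874225 ≡ 803 (mod 1073)
8^128 ≡ 803^2 = 644809 ≡ 1009 (mod 1073)
8^256 ≡ 1009^2 = 1018081 ≡ 877 (mod 1073)
8^512 ≡ 877^2 = 769129 ≡ 861 (mod 1073)
8^1024 ≡ 861^2 = 741321 ≡ 951 (mod 1073)
1072 = 1024 + 32 + 16 in binary powers of 2.
So 8^1072 ≡ 951 · 935 · 951 ≡ 803 (mod 1073).
Since 803 ≠ 1, base 8 is a Fermat witness: 1073 is composite.

803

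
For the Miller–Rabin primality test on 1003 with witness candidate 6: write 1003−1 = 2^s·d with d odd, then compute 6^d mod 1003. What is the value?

704

1003 − 1 = 1002 = 2^1 · 501, so d = 501.
6^1 ≡ 6 (mod 1003)
6^2 ≡ 6^2 = 36 ≡ 36 (mod 1003)
6^4 ≡ 36^2 = 1296 ≡ 293 (mod 1003)
6^8 ≡ 293^2 = 85849 ≡ 594 (mod 1003)
6^16 ≡ 594^2 = 352836 ≡ 783 (mod 1003)
6^32 ≡ 783^2 = 613089 ≡ 256 (mod 1003)
6^64 ≡ 256^2 = 65536 ≡ 341 (mod 1003)
6^128 ≡ 341^2 = 116281 ≡ 936 (mod 1003)
6^256 ≡ 936^2 = 876096 ≡ 477 (mod 1003)
501 = 256 + 128 + 64 + 32 + 16 + 4 + 1 in binary powers of 2.
So 6^501 ≡ 477 · 936 · 341 · 256 · 783 · 293 · 6 ≡ 704 (mod 1003).
Squaring chain: 704; never reaches −1, so base 6 is a Miller–Rabin witness that 1003 is composite.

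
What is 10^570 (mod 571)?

1

10^1 ≡ 10 (mod 571)
10^2 ≡ 10^2 = 100 ≡ 100 (mod 571)
10^4 ≡ 100^2 = 10000 ≡ 293 (mod 571)
10^8 ≡ 293^2 = 85849 ≡ 199 (mod 571)
10^16 ≡ 199^2 = 39601 ≡ 202 (mod 571)
10^32 ≡ 202^2 = 40804 ≡ 263 (mod 571)
10^64 ≡ 263^2 = 69169 ≡ 78 (mod 571)
10^128 ≡ 78^2 = 6084 ≡ 374 (mod 571)
10^256 ≡ 374^2 = 139876 ≡ 552 (mod 571)
10^512 ≡ 552^2 = 304704 ≡ 361 (mod 571)
570 = 512 + 32 + 16 + 8 + 2 in binary powers of 2.
So 10^570 ≡ 361 · 263 · 202 · 199 · 100 ≡ 1 (mod 571).
Since the result is 1, base 10 gives no evidence that 571 is composite.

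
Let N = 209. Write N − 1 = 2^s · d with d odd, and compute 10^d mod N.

209 − 1 = 208 = 2^4 · 13, so d = 13.
10^1 ≡ 10 (mod 209)
10^2 ≡ 10^2 = 100 ≡ 100 (mod 209)
10^4 ≡ 100^2 = 10000 ≡ 177 (mod 209)
10^8 ≡ 177^2 = 31329 ≡ 188 (mod 209)
13 = 8 + 4 + 1 in binary powers of 2.
So 10^13 ≡ 188 · 177 · 10 ≡ 32 (mod 209).
Squaring chain: 32 → 188 → 23 → 111; never reaches −1, so base 10 is a Miller–Rabin witness that 209 is composite.

32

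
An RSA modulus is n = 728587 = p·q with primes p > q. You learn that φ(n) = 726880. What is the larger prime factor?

φ(n) = (p−1)(q−1) = n − (p+q) + 1, so p + q = 728587 − 726880 + 1 = 1708.
p and q are the roots of t² − 1708t + 728587 = 0.
Discriminant: 1708² − 4·728587 = 2917264 − 2914348 = 2916; √2916 = 54.
q = (1708 − 54)/2 = 827, p = (1708 + 54)/2 = 881.
Check: 827 · 881 = 728587.

881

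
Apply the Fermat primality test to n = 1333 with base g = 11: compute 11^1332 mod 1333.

78

11^1 ≡ 11 (mod 1333)
11^2 ≡ 11^2 = 121 ≡ 121 (mod 1333)
11^4 ≡ 121^2 = 14641 ≡ 1311 (mod 1333)
11^8 ≡ 1311^2 = 1718721 ≡ 484 (mod 1333)
11^16 ≡ 484^2 = 234256 ≡ 981 (mod 1333)
11^32 ≡ 981^2 = 962361 ≡ 1268 (mod 1333)
11^64 ≡ 1268^2 = 1607824 ≡ 226 (mod 1333)
11^128 ≡ 226^2 = 51076 ≡ 422 (mod 1333)
11^256 ≡ 422^2 = 178084 ≡ 795 (mod 1333)
11^512 ≡ 795^2 = 632025 ≡ 183 (mod 1333)
11^1024 ≡ 183^2 = 33489 ≡ 164 (mod 1333)
1332 = 1024 + 256 + 32 + 16 + 4 in binary powers of 2.
So 11^1332 ≡ 164 · 795 · 1268 · 981 · 1311 ≡ 78 (mod 1333).
Since 78 ≠ 1, base 11 is a Fermat witness: 1333 is composite.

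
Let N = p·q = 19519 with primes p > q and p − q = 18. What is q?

131

Since p = q + 18, we have 19519 = q(q + 18), so q² + 18q − 19519 = 0.
Discriminant: 18² + 4·19519 = 324 + 78076 = 78400; √78400 = 280.
q = (−18 + 280)/2 = 131, and p = q + 18 = 149.
Check: 131 · 149 = 19519.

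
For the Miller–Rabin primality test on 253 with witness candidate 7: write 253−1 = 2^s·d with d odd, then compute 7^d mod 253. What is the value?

253 − 1 = 252 = 2^2 · 63, so d = 63.
7^1 ≡ 7 (mod 253)
7^2 ≡ 7^2 = 49 ≡ 49 (mod 253)
7^4 ≡ 49^2 = 2401 ≡ 124 (mod 253)
7^8 ≡ 124^2 = 15376 ≡ 196 (mod 253)
7^16 ≡ 196^2 = 38416 ≡ 213 (mod 253)
7^32 ≡ 213^2 = 45369 ≡ 82 (mod 253)
63 = 32 + 16 + 8 + 4 + 2 + 1 in binary powers of 2.
So 7^63 ≡ 82 · 213 · 196 · 124 · 49 · 7 ≡ 57 (mod 253).
Squaring chain: 57 → 213; never reaches −1, so base 7 is a Miller–Rabin witness that 253 is composite.

57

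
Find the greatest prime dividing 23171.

23171 = 17 · 1363
1363 = 29 · 47
47 is prime.
So 23171 = 17 · 29 · 47; the largest prime factor is 47.

47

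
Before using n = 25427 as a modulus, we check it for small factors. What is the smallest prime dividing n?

47

25427 is odd.
Digit sum 20, not divisible by 3.
Ends in 7: not divisible by 5.
7: 25427 = 7·3632 + 3
11: 25427 = 11·2311 + 6
13: 25427 = 13·1955 + 12
17: 25427 = 17·1495 + 12
19: 25427 = 19·1338 + 5
23: 25427 = 23·1105 + 12
29: 25427 = 29·876 + 23
31: 25427 = 31·820 + 7
37: 25427 = 37·687 + 8
41: 25427 = 41·620 + 7
43: 25427 = 43·591 + 14
47: 25427 = 47·541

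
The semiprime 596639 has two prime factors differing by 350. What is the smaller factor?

Since p = q + 350, we have 596639 = q(q + 350), so q² + 350q − 596639 = 0.
Discriminant: 350² + 4·596639 = 122500 + 2386556 = 2509056; √2509056 = 1584.
q = (−350 + 1584)/2 = 617, and p = q + 350 = 967.
Check: 617 · 967 = 596639.

617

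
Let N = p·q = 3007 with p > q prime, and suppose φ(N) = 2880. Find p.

97

φ(n) = (p−1)(q−1) = n − (p+q) + 1, so p + q = 3007 − 2880 + 1 = 128.
p and q are the roots of t² − 128t + 3007 = 0.
Discriminant: 128² − 4·3007 = 16384 − 12028 = 4356; √4356 = 66.
q = (128 − 66)/2 = 31, p = (128 + 66)/2 = 97.
Check: 31 · 97 = 3007.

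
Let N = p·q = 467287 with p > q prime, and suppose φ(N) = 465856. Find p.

φ(n) = (p−1)(q−1) = n − (p+q) + 1, so p + q = 467287 − 465856 + 1 = 1432.
p and q are the roots of t² − 1432t + 467287 = 0.
Discriminant: 1432² − 4·467287 = 2050624 − 1869148 = 181476; √181476 = 426.
q = (1432 − 426)/2 = 503, p = (1432 + 426)/2 = 929.
Check: 503 · 929 = 467287.

929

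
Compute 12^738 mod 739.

1

12^1 ≡ 12 (mod 739)
12^2 ≡ 12^2 = 144 ≡ 144 (mod 739)
12^4 ≡ 144^2 = 20736 ≡ 44 (mod 739)
12^8 ≡ 44^2 = 1936 ≡ 458 (mod 739)
12^16 ≡ 458^2 = 209764 ≡ 627 (mod 739)
12^32 ≡ 627^2 = 393129 ≡ 720 (mod 739)
12^64 ≡ 720^2 = 518400 ≡ 361 (mod 739)
12^128 ≡ 361^2 = 130321 ≡ 257 (mod 739)
12^256 ≡ 257^2 = 66049 ≡ 278 (mod 739)
12^512 ≡ 278^2 = 77284 ≡ 428 (mod 739)
738 = 512 + 128 + 64 + 32 + 2 in binary powers of 2.
So 12^738 ≡ 428 · 257 · 361 · 720 · 144 ≡ 1 (mod 739).
Since the result is 1, base 12 gives no evidence that 739 is composite.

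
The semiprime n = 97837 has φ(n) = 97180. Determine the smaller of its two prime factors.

φ(n) = (p−1)(q−1) = n − (p+q) + 1, so p + q = 97837 − 97180 + 1 = 658.
p and q are the roots of t² − 658t + 97837 = 0.
Discriminant: 658² − 4·97837 = 432964 − 391348 = 41616; √41616 = 204.
q = (658 − 204)/2 = 227, p = (658 + 204)/2 = 431.
Check: 227 · 431 = 97837.

227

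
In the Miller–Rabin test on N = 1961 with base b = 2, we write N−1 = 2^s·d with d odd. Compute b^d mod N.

1961 − 1 = 1960 = 2^3 · 245, so d = 245.
2^1 ≡ 2 (mod 1961)
2^2 ≡ 2^2 = 4 ≡ 4 (mod 1961)
2^4 ≡ 4^2 = 16 ≡ 16 (mod 1961)
2^8 ≡ 16^2 = 256 ≡ 256 (mod 1961)
2^16 ≡ 256^2 = 65536 ≡ 823 (mod 1961)
2^32 ≡ 823^2 = 677329 ≡ 784 (mod 1961)
2^64 ≡ 784^2 = 614656 ≡ 863 (mod 1961)
2^128 ≡ 863^2 = 744769 ≡ 1550 (mod 1961)
245 = 128 + 64 + 32 + 16 + 4 + 1 in binary powers of 2.
So 2^245 ≡ 1550 · 863 · 784 · 823 · 16 · 2 ≡ 1874 (mod 1961).
Squaring chain: 1874 → 1686 → 1107; never reaches −1, so base 2 is a Miller–Rabin witness that 1961 is composite.

1874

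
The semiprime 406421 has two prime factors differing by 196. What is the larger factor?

743

Since p = q + 196, we have 406421 = q(q + 196), so q² + 196q − 406421 = 0.
Discriminant: 196² + 4·406421 = 38416 + 1625684 = 1664100; √1664100 = 1290.
q = (−196 + 1290)/2 = 547, and p = q + 196 = 743.
Check: 547 · 743 = 406421.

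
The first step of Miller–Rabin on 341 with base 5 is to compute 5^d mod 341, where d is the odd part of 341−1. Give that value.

67

341 − 1 = 340 = 2^2 · 85, so d = 85.
5^1 ≡ 5 (mod 341)
5^2 ≡ 5^2 = 25 ≡ 25 (mod 341)
5^4 ≡ 25^2 = 625 ≡ 284 (mod 341)
5^8 ≡ 284^2 = 80656 ≡ 180 (mod 341)
5^16 ≡ 180^2 = 32400 ≡ 5 (mod 341)
5^32 ≡ 5^2 = 25 ≡ 25 (mod 341)
5^64 ≡ 25^2 = 625 ≡ 284 (mod 341)
85 = 64 + 16 + 4 + 1 in binary powers of 2.
So 5^85 ≡ 284 · 5 · 284 · 5 ≡ 67 (mod 341).
Squaring chain: 67 → 56; never reaches −1, so base 5 is a Miller–Rabin witness that 341 is composite.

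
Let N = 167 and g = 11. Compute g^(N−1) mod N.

1

11^1 ≡ 11 (mod 167)
11^2 ≡ 11^2 = 121 ≡ 121 (mod 167)
11^4 ≡ 121^2 = 14641 ≡ 112 (mod 167)
11^8 ≡ 112^2 = 12544 ≡ 19 (mod 167)
11^16 ≡ 19^2 = 361 ≡ 27 (mod 167)
11^32 ≡ 27^2 = 729 ≡ 61 (mod 167)
11^64 ≡ 61^2 = 3721 ≡ 47 (mod 167)
11^128 ≡ 47^2 = 2209 ≡ 38 (mod 167)
166 = 128 + 32 + 4 + 2 in binary powers of 2.
So 11^166 ≡ 38 · 61 · 112 · 121 ≡ 1 (mod 167).
Since the result is 1, base 11 gives no evidence that 167 is composite.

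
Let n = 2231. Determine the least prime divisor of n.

23

2231 is odd.
Digit sum 8, not divisible by 3.
Ends in 1: not divisible by 5.
7: 2231 = 7·318 + 5
11: 2231 = 11·202 + 9
13: 2231 = 13·171 + 8
17: 2231 = 17·131 + 4
19: 2231 = 19·117 + 8
23: 2231 = 23·97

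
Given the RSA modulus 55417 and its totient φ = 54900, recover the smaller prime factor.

151

φ(n) = (p−1)(q−1) = n − (p+q) + 1, so p + q = 55417 − 54900 + 1 = 518.
p and q are the roots of t² − 518t + 55417 = 0.
Discriminant: 518² − 4·55417 = 268324 − 221668 = 46656; √46656 = 216.
q = (518 − 216)/2 = 151, p = (518 + 216)/2 = 367.
Check: 151 · 367 = 55417.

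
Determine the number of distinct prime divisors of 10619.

3

10619 = 7 · 1517
1517 = 37 · 41
10619 = 7 · 37 · 41, which has 3 distinct prime factors.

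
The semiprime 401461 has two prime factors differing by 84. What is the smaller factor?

Since p = q + 84, we have 401461 = q(q + 84), so q² + 84q − 401461 = 0.
Discriminant: 84² + 4·401461 = 7056 + 1605844 = 1612900; √1612900 = 1270.
q = (−84 + 1270)/2 = 593, and p = q + 84 = 677.
Check: 593 · 677 = 401461.

593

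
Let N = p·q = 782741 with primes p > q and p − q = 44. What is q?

863

Since p = q + 44, we have 782741 = q(q + 44), so q² + 44q − 782741 = 0.
Discriminant: 44² + 4·782741 = 1936 + 3130964 = 3132900; √3132900 = 1770.
q = (−44 + 1770)/2 = 863, and p = q + 44 = 907.
Check: 863 · 907 = 782741.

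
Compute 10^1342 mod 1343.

1079

10^1 ≡ 10 (mod 1343)
10^2 ≡ 10^2 = 100 ≡ 100 (mod 1343)
10^4 ≡ 100^2 = 10000 ≡ 599 (mod 1343)
10^8 ≡ 599^2 = 358801 ≡ 220 (mod 1343)
10^16 ≡ 220^2 = 48400 ≡ 52 (mod 1343)
10^32 ≡ 52^2 = 2704 ≡ 18 (mod 1343)
10^64 ≡ 18^2 = 324 ≡ 324 (mod 1343)
10^128 ≡ 324^2 = 104976 ≡ 222 (mod 1343)
10^256 ≡ 222^2 = 49284 ≡ 936 (mod 1343)
10^512 ≡ 936^2 = 876096 ≡ 460 (mod 1343)
10^1024 ≡ 460^2 = 211600 ≡ 749 (mod 1343)
1342 = 1024 + 256 + 32 + 16 + 8 + 4 + 2 in binary powers of 2.
So 10^1342 ≡ 749 · 936 · 18 · 52 · 220 · 599 · 100 ≡ 1079 (mod 1343).
Since 1079 ≠ 1, base 10 is a Fermat witness: 1343 is composite.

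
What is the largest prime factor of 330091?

97

330091 = 41 · 8051
8051 = 83 · 97
97 is prime.
So 330091 = 41 · 83 · 97; the largest prime factor is 97.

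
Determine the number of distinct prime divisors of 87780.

87780 = 2^2 · 21945
21945 = 3 · 7315
7315 = 5 · 1463
1463 = 7 · 209
209 = 11 · 19
87780 = 2^2 · 3 · 5 · 7 · 11 · 19, which has 6 distinct prime factors.

6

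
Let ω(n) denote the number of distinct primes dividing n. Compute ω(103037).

103037 = 11 · 9367
9367 = 17 · 551
551 = 19 · 29
103037 = 11 · 17 · 19 · 29, which has 4 distinct prime factors.

4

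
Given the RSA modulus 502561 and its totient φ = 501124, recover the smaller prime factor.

φ(n) = (p−1)(q−1) = n − (p+q) + 1, so p + q = 502561 − 501124 + 1 = 1438.
p and q are the roots of t² − 1438t + 502561 = 0.
Discriminant: 1438² − 4·502561 = 2067844 − 2010244 = 57600; √57600 = 240.
q = (1438 − 240)/2 = 599, p = (1438 + 240)/2 = 839.
Check: 599 · 839 = 502561.

599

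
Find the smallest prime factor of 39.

39 is odd.
Digit sum 12, divisible by 3.

3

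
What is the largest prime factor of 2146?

37

2146 = 2 · 1073
1073 = 29 · 37
37 is prime.
So 2146 = 2 · 29 · 37; the largest prime factor is 37.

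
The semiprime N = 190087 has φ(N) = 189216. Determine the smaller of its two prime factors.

433

φ(n) = (p−1)(q−1) = n − (p+q) + 1, so p + q = 190087 − 189216 + 1 = 872.
p and q are the roots of t² − 872t + 190087 = 0.
Discriminant: 872² − 4·190087 = 760384 − 760348 = 36; √36 = 6.
q = (872 − 6)/2 = 433, p = (872 + 6)/2 = 439.
Check: 433 · 439 = 190087.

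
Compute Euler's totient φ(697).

Factor: 697 = 17 · 41.
φ(697) = (17−1) · (41−1) = 16 · 40 = 640.

640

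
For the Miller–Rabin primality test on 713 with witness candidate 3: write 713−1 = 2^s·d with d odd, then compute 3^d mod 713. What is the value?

713 − 1 = 712 = 2^3 · 89, so d = 89.
3^1 ≡ 3 (mod 713)
3^2 ≡ 3^2 = 9 ≡ 9 (mod 713)
3^4 ≡ 9^2 = 81 ≡ 81 (mod 713)
3^8 ≡ 81^2 = 6561 ≡ 144 (mod 713)
3^16 ≡ 144^2 = 20736 ≡ 59 (mod 713)
3^32 ≡ 59^2 = 3481 ≡ 629 (mod 713)
3^64 ≡ 629^2 = 395641 ≡ 639 (mod 713)
89 = 64 + 16 + 8 + 1 in binary powers of 2.
So 3^89 ≡ 639 · 59 · 144 · 3 ≡ 486 (mod 713).
Squaring chain: 486 → 193 → 173; never reaches −1, so base 3 is a Miller–Rabin witness that 713 is composite.

486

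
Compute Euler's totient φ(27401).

23920

Factor: 27401 = 11 · 47 · 53.
φ(27401) = (11−1) · (47−1) · (53−1) = 10 · 46 · 52 = 23920.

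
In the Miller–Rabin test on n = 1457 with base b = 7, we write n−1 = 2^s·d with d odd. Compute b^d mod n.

1457 − 1 = 1456 = 2^4 · 91, so d = 91.
7^1 ≡ 7 (mod 1457)
7^2 ≡ 7^2 = 49 ≡ 49 (mod 1457)
7^4 ≡ 49^2 = 2401 ≡ 944 (mod 1457)
7^8 ≡ 944^2 = 891136 ≡ 909 (mod 1457)
7^16 ≡ 909^2 = 826281 ≡ 162 (mod 1457)
7^32 ≡ 162^2 = 26244 ≡ 18 (mod 1457)
7^64 ≡ 18^2 = 324 ≡ 324 (mod 1457)
91 = 64 + 16 + 8 + 2 + 1 in binary powers of 2.
So 7^91 ≡ 324 · 162 · 909 · 49 · 7 ≡ 1061 (mod 1457).
Squaring chain: 1061 → 917 → 200 → 661; never reaches −1, so base 7 is a Miller–Rabin witness that 1457 is composite.

1061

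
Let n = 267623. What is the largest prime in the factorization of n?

97

267623 = 31 · 8633
8633 = 89 · 97
97 is prime.
So 267623 = 31 · 89 · 97; the largest prime factor is 97.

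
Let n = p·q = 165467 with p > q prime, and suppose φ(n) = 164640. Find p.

491

φ(n) = (p−1)(q−1) = n − (p+q) + 1, so p + q = 165467 − 164640 + 1 = 828.
p and q are the roots of t² − 828t + 165467 = 0.
Discriminant: 828² − 4·165467 = 685584 − 661868 = 23716; √23716 = 154.
q = (828 − 154)/2 = 337, p = (828 + 154)/2 = 491.
Check: 337 · 491 = 165467.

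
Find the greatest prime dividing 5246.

61

5246 = 2 · 2623
2623 = 43 · 61
61 is prime.
So 5246 = 2 · 43 · 61; the largest prime factor is 61.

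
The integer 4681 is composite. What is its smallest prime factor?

4681 is odd.
Digit sum 19, not divisible by 3.
Ends in 1: not divisible by 5.
7: 4681 = 7·668 + 5
11: 4681 = 11·425 + 6
13: 4681 = 13·360 + 1
17: 4681 = 17·275 + 6
19: 4681 = 19·246 + 7
23: 4681 = 23·203 + 12
29: 4681 = 29·161 + 12
31: 4681 = 31·151

31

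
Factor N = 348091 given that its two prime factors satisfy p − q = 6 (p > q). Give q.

Since p = q + 6, we have 348091 = q(q + 6), so q² + 6q − 348091 = 0.
Discriminant: 6² + 4·348091 = 36 + 1392364 = 1392400; √1392400 = 1180.
q = (−6 + 1180)/2 = 587, and p = q + 6 = 593.
Check: 587 · 593 = 348091.

587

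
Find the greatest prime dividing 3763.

3763 = 53 · 71
71 is prime.
So 3763 = 53 · 71; the largest prime factor is 71.

71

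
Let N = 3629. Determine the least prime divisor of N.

3629 is odd.
Digit sum 20, not divisible by 3.
Ends in 9: not divisible by 5.
7: 3629 = 7·518 + 3
11: 3629 = 11·329 + 10
13: 3629 = 13·279 + 2
17: 3629 = 17·213 + 8
19: 3629 = 19·191

19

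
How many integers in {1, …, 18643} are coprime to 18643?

Factor: 18643 = 103 · 181.
φ(18643) = (103−1) · (181−1) = 102 · 180 = 18360.

18360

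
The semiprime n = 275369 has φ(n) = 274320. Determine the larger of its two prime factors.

φ(n) = (p−1)(q−1) = n − (p+q) + 1, so p + q = 275369 − 274320 + 1 = 1050.
p and q are the roots of t² − 1050t + 275369 = 0.
Discriminant: 1050² − 4·275369 = 1102500 − 1101476 = 1024; √1024 = 32.
q = (1050 − 32)/2 = 509, p = (1050 + 32)/2 = 541.
Check: 509 · 541 = 275369.

541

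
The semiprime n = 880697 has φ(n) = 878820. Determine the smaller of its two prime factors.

φ(n) = (p−1)(q−1) = n − (p+q) + 1, so p + q = 880697 − 878820 + 1 = 1878.
p and q are the roots of t² − 1878t + 880697 = 0.
Discriminant: 1878² − 4·880697 = 3526884 − 3522788 = 4096; √4096 = 64.
q = (1878 − 64)/2 = 907, p = (1878 + 64)/2 = 971.
Check: 907 · 971 = 880697.

907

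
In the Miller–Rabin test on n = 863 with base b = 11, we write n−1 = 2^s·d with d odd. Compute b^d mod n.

863 − 1 = 862 = 2^1 · 431, so d = 431.
11^1 ≡ 11 (mod 863)
11^2 ≡ 11^2 = 121 ≡ 121 (mod 863)
11^4 ≡ 121^2 = 14641 ≡ 833 (mod 863)
11^8 ≡ 833^2 = 693889 ≡ 37 (mod 863)
11^16 ≡ 37^2 = 1369 ≡ 506 (mod 863)
11^32 ≡ 506^2 = 256036 ≡ 588 (mod 863)
11^64 ≡ 588^2 = 345744 ≡ 544 (mod 863)
11^128 ≡ 544^2 = 295936 ≡ 790 (mod 863)
11^256 ≡ 790^2 = 624100 ≡ 151 (mod 863)
431 = 256 + 128 + 32 + 8 + 4 + 2 + 1 in binary powers of 2.
So 11^431 ≡ 151 · 790 · 588 · 37 · 833 · 121 · 11 ≡ 862 (mod 863).
Since 11^d ≡ 862 (mod 863), base 11 does not prove 863 composite.

862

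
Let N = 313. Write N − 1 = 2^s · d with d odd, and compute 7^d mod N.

125

313 − 1 = 312 = 2^3 · 39, so d = 39.
7^1 ≡ 7 (mod 313)
7^2 ≡ 7^2 = 49 ≡ 49 (mod 313)
7^4 ≡ 49^2 = 2401 ≡ 210 (mod 313)
7^8 ≡ 210^2 = 44100 ≡ 280 (mod 313)
7^16 ≡ 280^2 = 78400 ≡ 150 (mod 313)
7^32 ≡ 150^2 = 22500 ≡ 277 (mod 313)
39 = 32 + 4 + 2 + 1 in binary powers of 2.
So 7^39 ≡ 277 · 210 · 49 · 7 ≡ 125 (mod 313).
Squaring chain: 125 → 288 → 312; reaches −1, so base 7 does not prove 313 composite.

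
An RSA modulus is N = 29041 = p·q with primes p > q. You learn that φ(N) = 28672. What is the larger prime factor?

257

φ(n) = (p−1)(q−1) = n − (p+q) + 1, so p + q = 29041 − 28672 + 1 = 370.
p and q are the roots of t² − 370t + 29041 = 0.
Discriminant: 370² − 4·29041 = 136900 − 116164 = 20736; √20736 = 144.
q = (370 − 144)/2 = 113, p = (370 + 144)/2 = 257.
Check: 113 · 257 = 29041.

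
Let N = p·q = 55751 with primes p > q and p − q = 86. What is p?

283

Since p = q + 86, we have 55751 = q(q + 86), so q² + 86q − 55751 = 0.
Discriminant: 86² + 4·55751 = 7396 + 223004 = 230400; √230400 = 480.
q = (−86 + 480)/2 = 197, and p = q + 86 = 283.
Check: 197 · 283 = 55751.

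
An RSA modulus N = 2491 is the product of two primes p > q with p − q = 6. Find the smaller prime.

47

Since p = q + 6, we have 2491 = q(q + 6), so q² + 6q − 2491 = 0.
Discriminant: 6² + 4·2491 = 36 + 9964 = 10000; √10000 = 100.
q = (−6 + 100)/2 = 47, and p = q + 6 = 53.
Check: 47 · 53 = 2491.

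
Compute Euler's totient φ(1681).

1640

Factor: 1681 = 41^2.
φ(1681) = 41^1·(41−1) = 1640.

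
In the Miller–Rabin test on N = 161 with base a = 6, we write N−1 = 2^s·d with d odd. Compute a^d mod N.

48

161 − 1 = 160 = 2^5 · 5, so d = 5.
6^1 ≡ 6 (mod 161)
6^2 ≡ 6^2 = 36 ≡ 36 (mod 161)
6^4 ≡ 36^2 = 1296 ≡ 8 (mod 161)
5 = 4 + 1 in binary powers of 2.
So 6^5 ≡ 8 · 6 ≡ 48 (mod 161).
Squaring chain: 48 → 50 → 85 → 141 → 78; never reaches −1, so base 6 is a Miller–Rabin witness that 161 is composite.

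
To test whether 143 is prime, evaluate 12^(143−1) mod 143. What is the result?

1

12^1 ≡ 12 (mod 143)
12^2 ≡ 12^2 = 144 ≡ 1 (mod 143)
12^4 ≡ 1^2 = 1 ≡ 1 (mod 143)
12^8 ≡ 1^2 = 1 ≡ 1 (mod 143)
12^16 ≡ 1^2 = 1 ≡ 1 (mod 143)
12^32 ≡ 1^2 = 1 ≡ 1 (mod 143)
12^64 ≡ 1^2 = 1 ≡ 1 (mod 143)
12^128 ≡ 1^2 = 1 ≡ 1 (mod 143)
142 = 128 + 8 + 4 + 2 in binary powers of 2.
So 12^142 ≡ 1 · 1 · 1 · 1 ≡ 1 (mod 143).
Since the result is 1, base 12 gives no evidence that 143 is composite.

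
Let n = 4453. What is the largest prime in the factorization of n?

73

4453 = 61 · 73
73 is prime.
So 4453 = 61 · 73; the largest prime factor is 73.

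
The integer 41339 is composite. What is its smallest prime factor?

67

41339 is odd.
Digit sum 20, not divisible by 3.
Ends in 9: not divisible by 5.
7: 41339 = 7·5905 + 4
11: 41339 = 11·3758 + 1
13: 41339 = 13·3179 + 12
17: 41339 = 17·2431 + 12
19: 41339 = 19·2175 + 14
23: 41339 = 23·1797 + 8
29: 41339 = 29·1425 + 14
31: 41339 = 31·1333 + 16
37: 41339 = 37·1117 + 10
41: 41339 = 41·1008 + 11
43: 41339 = 43·961 + 16
47: 41339 = 47·879 + 26
53: 41339 = 53·779 + 52
59: 41339 = 59·700 + 39
61: 41339 = 61·677 + 42
67: 41339 = 67·617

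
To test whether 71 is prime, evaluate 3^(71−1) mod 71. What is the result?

3^1 ≡ 3 (mod 71)
3^2 ≡ 3^2 = 9 ≡ 9 (mod 71)
3^4 ≡ 9^2 = 81 ≡ 10 (mod 71)
3^8 ≡ 10^2 = 100 ≡ 29 (mod 71)
3^16 ≡ 29^2 = 841 ≡ 60 (mod 71)
3^32 ≡ 60^2 = 3600 ≡ 50 (mod 71)
3^64 ≡ 50^2 = 2500 ≡ 15 (mod 71)
70 = 64 + 4 + 2 in binary powers of 2.
So 3^70 ≡ 15 · 10 · 9 ≡ 1 (mod 71).
Since the result is 1, base 3 gives no evidence that 71 is composite.

1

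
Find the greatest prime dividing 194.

194 = 2 · 97
97 is prime.
So 194 = 2 · 97; the largest prime factor is 97.

97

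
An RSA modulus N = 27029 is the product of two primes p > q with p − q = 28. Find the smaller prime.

Since p = q + 28, we have 27029 = q(q + 28), so q² + 28q − 27029 = 0.
Discriminant: 28² + 4·27029 = 784 + 108116 = 108900; √108900 = 330.
q = (−28 + 330)/2 = 151, and p = q + 28 = 179.
Check: 151 · 179 = 27029.

151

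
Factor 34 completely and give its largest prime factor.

17

34 = 2 · 17
17 is prime.
So 34 = 2 · 17; the largest prime factor is 17.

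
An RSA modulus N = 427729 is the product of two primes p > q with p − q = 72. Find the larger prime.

691

Since p = q + 72, we have 427729 = q(q + 72), so q² + 72q − 427729 = 0.
Discriminant: 72² + 4·427729 = 5184 + 1710916 = 1716100; √1716100 = 1310.
q = (−72 + 1310)/2 = 619, and p = q + 72 = 691.
Check: 619 · 691 = 427729.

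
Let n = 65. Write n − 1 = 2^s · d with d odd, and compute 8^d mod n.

8

65 − 1 = 64 = 2^6 · 1, so d = 1.
8^1 ≡ 8 (mod 65)
1 = 1 in binary powers of 2.
So 8^1 ≡ 8 ≡ 8 (mod 65).
Squaring chain: 8 → 64 → 1 → 1 → 1 → 1; reaches −1, so base 8 does not prove 65 composite.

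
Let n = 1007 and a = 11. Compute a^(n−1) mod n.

334

11^1 ≡ 11 (mod 1007)
11^2 ≡ 11^2 = 121 ≡ 121 (mod 1007)
11^4 ≡ 121^2 = 14641 ≡ 543 (mod 1007)
11^8 ≡ 543^2 = 294849 ≡ 805 (mod 1007)
11^16 ≡ 805^2 = 648025 ≡ 524 (mod 1007)
11^32 ≡ 524^2 = 274576 ≡ 672 (mod 1007)
11^64 ≡ 672^2 = 451584 ≡ 448 (mod 1007)
11^128 ≡ 448^2 = 200704 ≡ 311 (mod 1007)
11^256 ≡ 311^2 = 96721 ≡ 49 (mod 1007)
11^512 ≡ 49^2 = 2401 ≡ 387 (mod 1007)
1006 = 512 + 256 + 128 + 64 + 32 + 8 + 4 + 2 in binary powers of 2.
So 11^1006 ≡ 387 · 49 · 311 · 448 · 672 · 805 · 543 · 121 ≡ 334 (mod 1007).
Since 334 ≠ 1, base 11 is a Fermat witness: 1007 is composite.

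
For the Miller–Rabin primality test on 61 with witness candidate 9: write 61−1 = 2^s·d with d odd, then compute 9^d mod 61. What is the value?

61 − 1 = 60 = 2^2 · 15, so d = 15.
9^1 ≡ 9 (mod 61)
9^2 ≡ 9^2 = 81 ≡ 20 (mod 61)
9^4 ≡ 20^2 = 400 ≡ 34 (mod 61)
9^8 ≡ 34^2 = 1156 ≡ 58 (mod 61)
15 = 8 + 4 + 2 + 1 in binary powers of 2.
So 9^15 ≡ 58 · 34 · 20 · 9 ≡ 1 (mod 61).
Since 9^d ≡ 1 (mod 61), base 9 does not prove 61 composite.

1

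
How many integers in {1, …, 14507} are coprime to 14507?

Factor: 14507 = 89 · 163.
φ(14507) = (89−1) · (163−1) = 88 · 162 = 14256.

14256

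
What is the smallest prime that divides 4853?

23

4853 is odd.
Digit sum 20, not divisible by 3.
Ends in 3: not divisible by 5.
7: 4853 = 7·693 + 2
11: 4853 = 11·441 + 2
13: 4853 = 13·373 + 4
17: 4853 = 17·285 + 8
19: 4853 = 19·255 + 8
23: 4853 = 23·211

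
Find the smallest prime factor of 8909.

59

8909 is odd.
Digit sum 26, not divisible by 3.
Ends in 9: not divisible by 5.
7: 8909 = 7·1272 + 5
11: 8909 = 11·809 + 10
13: 8909 = 13·685 + 4
17: 8909 = 17·524 + 1
19: 8909 = 19·468 + 17
23: 8909 = 23·387 + 8
29: 8909 = 29·307 + 6
31: 8909 = 31·287 + 12
37: 8909 = 37·240 + 29
41: 8909 = 41·217 + 12
43: 8909 = 43·207 + 8
47: 8909 = 47·189 + 26
53: 8909 = 53·168 + 5
59: 8909 = 59·151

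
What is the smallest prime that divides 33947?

33947 is odd.
Digit sum 26, not divisible by 3.
Ends in 7: not divisible by 5.
7: 33947 = 7·4849 + 4
11: 33947 = 11·3086 + 1
13: 33947 = 13·2611 + 4
17: 33947 = 17·1996 + 15
19: 33947 = 19·1786 + 13
23: 33947 = 23·1475 + 22
29: 33947 = 29·1170 + 17
31: 33947 = 31·1095 + 2
37: 33947 = 37·917 + 18
41: 33947 = 41·827 + 40
43: 33947 = 43·789 + 20
47: 33947 = 47·722 + 13
53: 33947 = 53·640 + 27
59: 33947 = 59·575 + 22
61: 33947 = 61·556 + 31
67: 33947 = 67·506 + 45
71: 33947 = 71·478 + 9
73: 33947 = 73·465 + 2
79: 33947 = 79·429 + 56
83: 33947 = 83·409

83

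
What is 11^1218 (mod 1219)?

261

11^1 ≡ 11 (mod 1219)
11^2 ≡ 11^2 = 121 ≡ 121 (mod 1219)
11^4 ≡ 121^2 = 14641 ≡ 13 (mod 1219)
11^8 ≡ 13^2 = 169 ≡ 169 (mod 1219)
11^16 ≡ 169^2 = 28561 ≡ 524 (mod 1219)
11^32 ≡ 524^2 = 274576 ≡ 301 (mod 1219)
11^64 ≡ 301^2 = 90601 ≡ 395 (mod 1219)
11^128 ≡ 395^2 = 156025 ≡ 1212 (mod 1219)
11^256 ≡ 1212^2 = 1468944 ≡ 49 (mod 1219)
11^512 ≡ 49^2 = 2401 ≡ 1182 (mod 1219)
11^1024 ≡ 1182^2 = 1397124 ≡ 150 (mod 1219)
1218 = 1024 + 128 + 64 + 2 in binary powers of 2.
So 11^1218 ≡ 150 · 1212 · 395 · 121 ≡ 261 (mod 1219).
Since 261 ≠ 1, base 11 is a Fermat witness: 1219 is composite.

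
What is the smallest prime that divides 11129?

31

11129 is odd.
Digit sum 14, not divisible by 3.
Ends in 9: not divisible by 5.
7: 11129 = 7·1589 + 6
11: 11129 = 11·1011 + 8
13: 11129 = 13·856 + 1
17: 11129 = 17·654 + 11
19: 11129 = 19·585 + 14
23: 11129 = 23·483 + 20
29: 11129 = 29·383 + 22
31: 11129 = 31·359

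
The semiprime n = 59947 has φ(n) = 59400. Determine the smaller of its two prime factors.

151

φ(n) = (p−1)(q−1) = n − (p+q) + 1, so p + q = 59947 − 59400 + 1 = 548.
p and q are the roots of t² − 548t + 59947 = 0.
Discriminant: 548² − 4·59947 = 300304 − 239788 = 60516; √60516 = 246.
q = (548 − 246)/2 = 151, p = (548 + 246)/2 = 397.
Check: 151 · 397 = 59947.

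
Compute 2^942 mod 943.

496

2^1 ≡ 2 (mod 943)
2^2 ≡ 2^2 = 4 ≡ 4 (mod 943)
2^4 ≡ 4^2 = 16 ≡ 16 (mod 943)
2^8 ≡ 16^2 = 256 ≡ 256 (mod 943)
2^16 ≡ 256^2 = 65536 ≡ 469 (mod 943)
2^32 ≡ 469^2 = 219961 ≡ 242 (mod 943)
2^64 ≡ 242^2 = 58564 ≡ 98 (mod 943)
2^128 ≡ 98^2 = 9604 ≡ 174 (mod 943)
2^256 ≡ 174^2 = 30276 ≡ 100 (mod 943)
2^512 ≡ 100^2 = 10000 ≡ 570 (mod 943)
942 = 512 + 256 + 128 + 32 + 8 + 4 + 2 in binary powers of 2.
So 2^942 ≡ 570 · 100 · 174 · 242 · 256 · 16 · 4 ≡ 496 (mod 943).
Since 496 ≠ 1, base 2 is a Fermat witness: 943 is composite.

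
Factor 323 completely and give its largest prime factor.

323 = 17 · 19
19 is prime.
So 323 = 17 · 19; the largest prime factor is 19.

19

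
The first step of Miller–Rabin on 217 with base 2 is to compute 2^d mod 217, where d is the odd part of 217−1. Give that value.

190

217 − 1 = 216 = 2^3 · 27, so d = 27.
2^1 ≡ 2 (mod 217)
2^2 ≡ 2^2 = 4 ≡ 4 (mod 217)
2^4 ≡ 4^2 = 16 ≡ 16 (mod 217)
2^8 ≡ 16^2 = 256 ≡ 39 (mod 217)
2^16 ≡ 39^2 = 1521 ≡ 2 (mod 217)
27 = 16 + 8 + 2 + 1 in binary powers of 2.
So 2^27 ≡ 2 · 39 · 4 · 2 ≡ 190 (mod 217).
Squaring chain: 190 → 78 → 8; never reaches −1, so base 2 is a Miller–Rabin witness that 217 is composite.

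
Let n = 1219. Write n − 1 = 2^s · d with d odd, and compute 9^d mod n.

282

1219 − 1 = 1218 = 2^1 · 609, so d = 609.
9^1 ≡ 9 (mod 1219)
9^2 ≡ 9^2 = 81 ≡ 81 (mod 1219)
9^4 ≡ 81^2 = 6561 ≡ 466 (mod 1219)
9^8 ≡ 466^2 = 217156 ≡ 174 (mod 1219)
9^16 ≡ 174^2 = 30276 ≡ 1020 (mod 1219)
9^32 ≡ 1020^2 = 1040400 ≡ 593 (mod 1219)
9^64 ≡ 593^2 = 351649 ≡ 577 (mod 1219)
9^128 ≡ 577^2 = 332929 ≡ 142 (mod 1219)
9^256 ≡ 142^2 = 20164 ≡ 660 (mod 1219)
9^512 ≡ 660^2 = 435600 ≡ 417 (mod 1219)
609 = 512 + 64 + 32 + 1 in binary powers of 2.
So 9^609 ≡ 417 · 577 · 593 · 9 ≡ 282 (mod 1219).
Squaring chain: 282; never reaches −1, so base 9 is a Miller–Rabin witness that 1219 is composite.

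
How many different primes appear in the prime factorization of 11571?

4

11571 = 3 · 3857
3857 = 7 · 551
551 = 19 · 29
11571 = 3 · 7 · 19 · 29, which has 4 distinct prime factors.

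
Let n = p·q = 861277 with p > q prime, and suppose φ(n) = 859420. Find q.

φ(n) = (p−1)(q−1) = n − (p+q) + 1, so p + q = 861277 − 859420 + 1 = 1858.
p and q are the roots of t² − 1858t + 861277 = 0.
Discriminant: 1858² − 4·861277 = 3452164 − 3445108 = 7056; √7056 = 84.
q = (1858 − 84)/2 = 887, p = (1858 + 84)/2 = 971.
Check: 887 · 971 = 861277.

887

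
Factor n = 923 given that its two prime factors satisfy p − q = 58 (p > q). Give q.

13

Since p = q + 58, we have 923 = q(q + 58), so q² + 58q − 923 = 0.
Discriminant: 58² + 4·923 = 3364 + 3692 = 7056; √7056 = 84.
q = (−58 + 84)/2 = 13, and p = q + 58 = 71.
Check: 13 · 71 = 923.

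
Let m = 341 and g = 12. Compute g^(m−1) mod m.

12^1 ≡ 12 (mod 341)
12^2 ≡ 12^2 = 144 ≡ 144 (mod 341)
12^4 ≡ 144^2 = 20736 ≡ 276 (mod 341)
12^8 ≡ 276^2 = 76176 ≡ 133 (mod 341)
12^16 ≡ 133^2 = 17689 ≡ 298 (mod 341)
12^32 ≡ 298^2 = 88804 ≡ 144 (mod 341)
12^64 ≡ 144^2 = 20736 ≡ 276 (mod 341)
12^128 ≡ 276^2 = 76176 ≡ 133 (mod 341)
12^256 ≡ 133^2 = 17689 ≡ 298 (mod 341)
340 = 256 + 64 + 16 + 4 in binary powers of 2.
So 12^340 ≡ 298 · 276 · 298 · 276 ≡ 56 (mod 341).
Since 56 ≠ 1, base 12 is a Fermat witness: 341 is composite.

56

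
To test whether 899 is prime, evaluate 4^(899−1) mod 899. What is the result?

4^1 ≡ 4 (mod 899)
4^2 ≡ 4^2 = 16 ≡ 16 (mod 899)
4^4 ≡ 16^2 = 256 ≡ 256 (mod 899)
4^8 ≡ 256^2 = 65536 ≡ 808 (mod 899)
4^16 ≡ 808^2 = 652864 ≡ 190 (mod 899)
4^32 ≡ 190^2 = 36100 ≡ 140 (mod 899)
4^64 ≡ 140^2 = 19600 ≡ 721 (mod 899)
4^128 ≡ 721^2 = 519841 ≡ 219 (mod 899)
4^256 ≡ 219^2 = 47961 ≡ 314 (mod 899)
4^512 ≡ 314^2 = 98596 ≡ 605 (mod 899)
898 = 512 + 256 + 128 + 2 in binary powers of 2.
So 4^898 ≡ 605 · 314 · 219 · 16 ≡ 219 (mod 899).
Since 219 ≠ 1, base 4 is a Fermat witness: 899 is composite.

219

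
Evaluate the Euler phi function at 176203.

Factor: 176203 = 23 · 47 · 163.
φ(176203) = (23−1) · (47−1) · (163−1) = 22 · 46 · 162 = 163944.

163944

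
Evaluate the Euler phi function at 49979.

Factor: 49979 = 23 · 41 · 53.
φ(49979) = (23−1) · (41−1) · (53−1) = 22 · 40 · 52 = 45760.

45760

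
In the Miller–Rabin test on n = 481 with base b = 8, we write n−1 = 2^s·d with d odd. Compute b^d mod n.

481 − 1 = 480 = 2^5 · 15, so d = 15.
8^1 ≡ 8 (mod 481)
8^2 ≡ 8^2 = 64 ≡ 64 (mod 481)
8^4 ≡ 64^2 = 4096 ≡ 248 (mod 481)
8^8 ≡ 248^2 = 61504 ≡ 417 (mod 481)
15 = 8 + 4 + 2 + 1 in binary powers of 2.
So 8^15 ≡ 417 · 248 · 64 · 8 ≡ 31 (mod 481).
Squaring chain: 31 → 480 → 1 → 1 → 1; reaches −1, so base 8 does not prove 481 composite.

31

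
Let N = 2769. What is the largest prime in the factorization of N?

2769 = 3 · 923
923 = 13 · 71
71 is prime.
So 2769 = 3 · 13 · 71; the largest prime factor is 71.

71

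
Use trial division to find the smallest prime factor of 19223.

47

19223 is odd.
Digit sum 17, not divisible by 3.
Ends in 3: not divisible by 5.
7: 19223 = 7·2746 + 1
11: 19223 = 11·1747 + 6
13: 19223 = 13·1478 + 9
17: 19223 = 17·1130 + 13
19: 19223 = 19·1011 + 14
23: 19223 = 23·835 + 18
29: 19223 = 29·662 + 25
31: 19223 = 31·620 + 3
37: 19223 = 37·519 + 20
41: 19223 = 41·468 + 35
43: 19223 = 43·447 + 2
47: 19223 = 47·409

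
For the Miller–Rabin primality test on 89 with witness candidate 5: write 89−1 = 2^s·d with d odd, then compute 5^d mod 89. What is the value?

55

89 − 1 = 88 = 2^3 · 11, so d = 11.
5^1 ≡ 5 (mod 89)
5^2 ≡ 5^2 = 25 ≡ 25 (mod 89)
5^4 ≡ 25^2 = 625 ≡ 2 (mod 89)
5^8 ≡ 2^2 = 4 ≡ 4 (mod 89)
11 = 8 + 2 + 1 in binary powers of 2.
So 5^11 ≡ 4 · 25 · 5 ≡ 55 (mod 89).
Squaring chain: 55 → 88 → 1; reaches −1, so base 5 does not prove 89 composite.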